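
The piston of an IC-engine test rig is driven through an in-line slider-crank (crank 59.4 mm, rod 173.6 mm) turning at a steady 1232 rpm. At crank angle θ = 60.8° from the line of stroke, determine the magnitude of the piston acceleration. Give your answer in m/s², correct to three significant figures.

305

ω = 2π·1232/60 = 129 rad/s
x(θ) = r cosθ + √(L² − r² sin²θ); with ω constant, a = ω²·d²x/dθ².
d²x/dθ² = −r cosθ − r²(cos2θ)/√u − r⁴ sin²2θ/(4u^{3/2}),  u = L² − r² sin²θ = 0.0274484 m².
Substituting r = 0.0594 m, L = 0.1736 m, θ = 60.8°: d²x/dθ² = -0.018316 m.
a = ω²·d²x/dθ² = (129)²·(-0.018316) = -304.87 m/s²;  |a| = 304.87 m/s².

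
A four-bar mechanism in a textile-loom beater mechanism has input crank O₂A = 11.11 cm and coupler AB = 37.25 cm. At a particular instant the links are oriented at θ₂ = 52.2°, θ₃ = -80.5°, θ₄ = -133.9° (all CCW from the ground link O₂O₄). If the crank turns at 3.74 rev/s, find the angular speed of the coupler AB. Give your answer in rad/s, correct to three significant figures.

0.928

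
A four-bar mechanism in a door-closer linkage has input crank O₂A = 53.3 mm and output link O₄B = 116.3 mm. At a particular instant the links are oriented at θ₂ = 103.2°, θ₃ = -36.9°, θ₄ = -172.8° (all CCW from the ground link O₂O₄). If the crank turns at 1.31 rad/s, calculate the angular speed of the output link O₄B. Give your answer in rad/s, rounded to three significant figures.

ω₂ = 1.31 rad/s
Differentiating the loop-closure r₂e^{iθ₂}+r₃e^{iθ₃}=r₁+r₄e^{iθ₄} gives r₂ω₂e^{iθ₂}+r₃ω₃e^{iθ₃}=r₄ω₄e^{iθ₄}.
Eliminating the other unknown: ω₄ = r₂ω₂ sin(θ₂−θ₃) / [r₄ sin(θ₄−θ₃)].
Numerator sine = +0.64145; denominator sine = -0.69591.
Result = 0.0533·1.31·(+0.64145) / (0.1163·(-0.69591)) = -0.55338 rad/s; magnitude 0.55338 rad/s.

0.553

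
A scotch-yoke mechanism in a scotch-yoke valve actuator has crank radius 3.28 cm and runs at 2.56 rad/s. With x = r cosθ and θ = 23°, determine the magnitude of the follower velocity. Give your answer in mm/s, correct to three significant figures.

ω = 2.56 rad/s
x = r cosθ ⇒ ẋ = −rω sinθ.
|v| = rω|sinθ| = 0.0328·2.56·|sin 23°| = 0.032809 m/s = 32.809 mm/s.

32.8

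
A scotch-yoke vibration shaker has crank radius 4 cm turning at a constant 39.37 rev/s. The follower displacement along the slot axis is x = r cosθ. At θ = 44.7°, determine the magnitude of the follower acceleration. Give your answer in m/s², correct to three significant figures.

1740

ω = 247.4 rad/s (from 39.37 rev/s).
x = r cosθ ⇒ ẍ = −rω² cosθ (ω constant).
|a| = rω²|cosθ| = 0.04·(247.4)²·|cos 44.7°| = 1739.8 m/s².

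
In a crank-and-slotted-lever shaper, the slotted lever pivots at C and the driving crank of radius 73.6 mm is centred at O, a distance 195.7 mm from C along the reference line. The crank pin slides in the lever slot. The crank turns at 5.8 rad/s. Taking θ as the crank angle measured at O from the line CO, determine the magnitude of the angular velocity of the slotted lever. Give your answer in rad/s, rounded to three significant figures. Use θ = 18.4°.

1.56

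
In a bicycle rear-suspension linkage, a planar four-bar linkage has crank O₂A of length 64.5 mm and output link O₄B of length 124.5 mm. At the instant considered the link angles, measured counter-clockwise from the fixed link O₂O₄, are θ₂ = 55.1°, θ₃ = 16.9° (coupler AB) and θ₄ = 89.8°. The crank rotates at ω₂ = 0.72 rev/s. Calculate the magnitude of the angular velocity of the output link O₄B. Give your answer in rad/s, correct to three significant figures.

1.52

ω₂ = 4.524 rad/s (from 0.72 rev/s).
Differentiating the loop-closure r₂e^{iθ₂}+r₃e^{iθ₃}=r₁+r₄e^{iθ₄} gives r₂ω₂e^{iθ₂}+r₃ω₃e^{iθ₃}=r₄ω₄e^{iθ₄}.
Eliminating the other unknown: ω₄ = r₂ω₂ sin(θ₂−θ₃) / [r₄ sin(θ₄−θ₃)].
Numerator sine = +0.61841; denominator sine = +0.95579.
Result = 0.0645·4.524·(+0.61841) / (0.1245·(+0.95579)) = +1.5164 rad/s; magnitude 1.5164 rad/s.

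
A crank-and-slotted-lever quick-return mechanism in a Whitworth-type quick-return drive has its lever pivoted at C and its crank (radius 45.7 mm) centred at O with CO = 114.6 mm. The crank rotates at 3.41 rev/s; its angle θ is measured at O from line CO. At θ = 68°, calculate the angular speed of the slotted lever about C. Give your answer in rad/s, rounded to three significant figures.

4.53

ω = 21.43 rad/s (from 3.41 rev/s).
Crank pin A relative to C: A = (d + r cosθ, r sinθ); lever angle φ = atan2(r sinθ, d + r cosθ).
Differentiating tanφ: φ̇ = rω(d cosθ + r)/(d² + r² + 2dr cosθ).
d² + r² + 2dr cosθ = |CA|² = 0.0191454 m²;  d cosθ + r = +0.08863 m.
|ω_lever| = |0.0457·21.43·+0.08863| / 0.0191454 = 4.5328 rad/s.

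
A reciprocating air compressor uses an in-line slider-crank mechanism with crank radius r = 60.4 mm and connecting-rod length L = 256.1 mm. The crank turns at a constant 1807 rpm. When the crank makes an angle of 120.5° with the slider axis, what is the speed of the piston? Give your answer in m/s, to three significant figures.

ω = 2π·1807/60 = 189.2 rad/s
For an in-line slider-crank, x = r cosθ + √(L² − r² sin²θ), so v = −rω sinθ·[1 + r cosθ/√(L² − r² sin²θ)].
With r = 0.0604 m, L = 0.2561 m, θ = 120.5°: √(L² − r² sin²θ) = 0.25076 m.
v = −0.0604·189.2·0.86163·[1 + 0.0604·-0.50754/0.25076] = -8.644 m/s.
|v| = 8.644 m/s.

8.64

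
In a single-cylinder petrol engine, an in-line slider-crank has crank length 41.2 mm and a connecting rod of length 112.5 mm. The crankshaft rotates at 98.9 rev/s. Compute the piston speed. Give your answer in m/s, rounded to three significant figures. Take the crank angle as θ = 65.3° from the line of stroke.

ω = 2π·98.9 = 621.4 rad/s
For an in-line slider-crank, x = r cosθ + √(L² − r² sin²θ), so v = −rω sinθ·[1 + r cosθ/√(L² − r² sin²θ)].
With r = 0.0412 m, L = 0.1125 m, θ = 65.3°: √(L² − r² sin²θ) = 0.10609 m.
v = −0.0412·621.4·0.90851·[1 + 0.0412·0.41787/0.10609] = -27.034 m/s.
|v| = 27.034 m/s.

27.0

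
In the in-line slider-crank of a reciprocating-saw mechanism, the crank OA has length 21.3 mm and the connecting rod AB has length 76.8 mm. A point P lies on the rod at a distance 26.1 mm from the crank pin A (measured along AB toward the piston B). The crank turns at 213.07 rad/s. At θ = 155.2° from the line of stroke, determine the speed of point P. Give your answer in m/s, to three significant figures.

ω = 213.1 rad/s.  Crank-pin speed |V_A| = rω = 4.5384 m/s, perpendicular to OA.
Rod angle: sinφ = −(r/L) sinθ ⇒ φ = -6.680°; ω_rod = −rω cosθ/√(L²−r²sin²θ) = +54.011 rad/s.
V_P = V_A + ω_rod × AP, with AP = 0.0261 m along the rod.
Components: V_Px = −rω sinθ − a·ω_rod·sinφ = -1.7396 m/s;  V_Py = rω cosθ + a·ω_rod·cosφ = -2.7197 m/s.
|V_P| = √(V_Px² + V_Py²) = 3.2285 m/s.

3.23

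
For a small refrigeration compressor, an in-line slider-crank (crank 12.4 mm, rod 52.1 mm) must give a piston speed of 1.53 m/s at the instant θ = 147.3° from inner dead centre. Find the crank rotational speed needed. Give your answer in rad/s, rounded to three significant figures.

For an in-line slider-crank, |v_piston| = rω|sinθ|·[1 + r cosθ/√(L² − r² sin²θ)].
With r = 0.0124 m, L = 0.0521 m, θ = 147.3°: the bracketed kinematic factor |dx/dθ| = 0.0053461 m.
ω = v/|dx/dθ| = 1.53/0.0053461 = 286.19 rad/s.

286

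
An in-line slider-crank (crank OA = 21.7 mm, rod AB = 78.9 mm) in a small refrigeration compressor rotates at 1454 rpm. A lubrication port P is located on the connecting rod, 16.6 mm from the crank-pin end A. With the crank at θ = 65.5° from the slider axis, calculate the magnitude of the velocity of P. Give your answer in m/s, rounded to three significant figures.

ω = 152.3 rad/s.  Crank-pin speed |V_A| = rω = 3.3041 m/s, perpendicular to OA.
Rod angle: sinφ = −(r/L) sinθ ⇒ φ = -14.493°; ω_rod = −rω cosθ/√(L²−r²sin²θ) = -17.937 rad/s.
V_P = V_A + ω_rod × AP, with AP = 0.0166 m along the rod.
Components: V_Px = −rω sinθ − a·ω_rod·sinφ = -3.0811 m/s;  V_Py = rω cosθ + a·ω_rod·cosφ = +1.0819 m/s.
|V_P| = √(V_Px² + V_Py²) = 3.2655 m/s.

3.27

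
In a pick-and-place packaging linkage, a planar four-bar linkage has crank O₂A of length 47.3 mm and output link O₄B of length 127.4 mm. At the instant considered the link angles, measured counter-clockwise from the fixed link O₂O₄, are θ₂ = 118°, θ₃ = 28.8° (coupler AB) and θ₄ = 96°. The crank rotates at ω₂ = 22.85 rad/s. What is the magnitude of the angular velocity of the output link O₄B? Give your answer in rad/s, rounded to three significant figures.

9.20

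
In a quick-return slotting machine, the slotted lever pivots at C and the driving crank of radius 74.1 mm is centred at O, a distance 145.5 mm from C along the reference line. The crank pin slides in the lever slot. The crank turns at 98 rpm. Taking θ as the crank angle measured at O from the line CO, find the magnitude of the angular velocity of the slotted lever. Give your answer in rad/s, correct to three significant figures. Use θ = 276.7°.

ω = 10.26 rad/s (from 98 rpm).
Crank pin A relative to C: A = (d + r cosθ, r sinθ); lever angle φ = atan2(r sinθ, d + r cosθ).
Differentiating tanφ: φ̇ = rω(d cosθ + r)/(d² + r² + 2dr cosθ).
d² + r² + 2dr cosθ = |CA|² = 0.0291768 m²;  d cosθ + r = +0.091076 m.
|ω_lever| = |0.0741·10.26·+0.091076| / 0.0291768 = 2.3738 rad/s.

2.37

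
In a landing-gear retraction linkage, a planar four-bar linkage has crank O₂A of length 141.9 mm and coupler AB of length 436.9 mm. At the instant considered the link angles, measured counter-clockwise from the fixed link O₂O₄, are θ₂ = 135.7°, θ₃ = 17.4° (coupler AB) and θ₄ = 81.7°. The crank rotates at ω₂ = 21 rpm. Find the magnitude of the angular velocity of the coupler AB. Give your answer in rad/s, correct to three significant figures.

ω₂ = 2.199 rad/s (from 21 rpm).
Differentiating the loop-closure r₂e^{iθ₂}+r₃e^{iθ₃}=r₁+r₄e^{iθ₄} gives r₂ω₂e^{iθ₂}+r₃ω₃e^{iθ₃}=r₄ω₄e^{iθ₄}.
Eliminating the other unknown: ω₃ = r₂ω₂ sin(θ₄−θ₂) / [r₃ sin(θ₃−θ₄)].
Numerator sine = -0.80902; denominator sine = -0.90108.
Result = 0.1419·2.199·(-0.80902) / (0.4369·(-0.90108)) = +0.64127 rad/s; magnitude 0.64127 rad/s.

0.641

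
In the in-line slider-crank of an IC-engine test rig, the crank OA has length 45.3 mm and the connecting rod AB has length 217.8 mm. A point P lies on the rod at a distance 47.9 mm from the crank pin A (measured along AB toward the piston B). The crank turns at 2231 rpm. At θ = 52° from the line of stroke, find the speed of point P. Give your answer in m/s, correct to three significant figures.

9.97

ω = 233.6 rad/s.  Crank-pin speed |V_A| = rω = 10.583 m/s, perpendicular to OA.
Rod angle: sinφ = −(r/L) sinθ ⇒ φ = -9.433°; ω_rod = −rω cosθ/√(L²−r²sin²θ) = -30.327 rad/s.
V_P = V_A + ω_rod × AP, with AP = 0.0479 m along the rod.
Components: V_Px = −rω sinθ − a·ω_rod·sinφ = -8.5779 m/s;  V_Py = rω cosθ + a·ω_rod·cosφ = +5.0828 m/s.
|V_P| = √(V_Px² + V_Py²) = 9.9708 m/s.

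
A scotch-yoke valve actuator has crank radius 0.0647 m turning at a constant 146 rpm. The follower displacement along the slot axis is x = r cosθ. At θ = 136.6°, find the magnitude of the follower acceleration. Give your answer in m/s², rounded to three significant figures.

11.0

ω = 15.29 rad/s (from 146 rpm).
x = r cosθ ⇒ ẍ = −rω² cosθ (ω constant).
|a| = rω²|cosθ| = 0.0647·(15.29)²·|cos 136.6°| = 10.989 m/s².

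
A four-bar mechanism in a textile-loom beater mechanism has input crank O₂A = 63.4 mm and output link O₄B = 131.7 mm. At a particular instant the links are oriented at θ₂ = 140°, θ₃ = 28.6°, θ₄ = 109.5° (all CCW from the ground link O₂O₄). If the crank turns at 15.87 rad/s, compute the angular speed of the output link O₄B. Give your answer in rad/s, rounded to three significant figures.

ω₂ = 15.87 rad/s
Differentiating the loop-closure r₂e^{iθ₂}+r₃e^{iθ₃}=r₁+r₄e^{iθ₄} gives r₂ω₂e^{iθ₂}+r₃ω₃e^{iθ₃}=r₄ω₄e^{iθ₄}.
Eliminating the other unknown: ω₄ = r₂ω₂ sin(θ₂−θ₃) / [r₄ sin(θ₄−θ₃)].
Numerator sine = +0.93106; denominator sine = +0.98741.
Result = 0.0634·15.87·(+0.93106) / (0.1317·(+0.98741)) = +7.2037 rad/s; magnitude 7.2037 rad/s.

7.20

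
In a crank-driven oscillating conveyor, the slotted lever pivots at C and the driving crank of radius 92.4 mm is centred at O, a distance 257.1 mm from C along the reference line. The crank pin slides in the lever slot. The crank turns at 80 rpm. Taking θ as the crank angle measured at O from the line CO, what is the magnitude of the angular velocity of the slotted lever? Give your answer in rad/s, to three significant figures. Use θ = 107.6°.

0.188

ω = 8.378 rad/s (from 80 rpm).
Crank pin A relative to C: A = (d + r cosθ, r sinθ); lever angle φ = atan2(r sinθ, d + r cosθ).
Differentiating tanφ: φ̇ = rω(d cosθ + r)/(d² + r² + 2dr cosθ).
d² + r² + 2dr cosθ = |CA|² = 0.0602719 m²;  d cosθ + r = +0.014661 m.
|ω_lever| = |0.0924·8.378·+0.014661| / 0.0602719 = 0.18829 rad/s.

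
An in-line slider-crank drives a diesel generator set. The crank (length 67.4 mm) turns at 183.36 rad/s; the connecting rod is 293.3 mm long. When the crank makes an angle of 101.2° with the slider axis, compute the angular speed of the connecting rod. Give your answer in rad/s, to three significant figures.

ω = 183.4 rad/s
The rod makes angle φ with the slider axis where L sinφ = r sinθ; differentiating, L cosφ·φ̇ = r ω cosθ.
L cosφ = √(L² − r² sin²θ) = 0.28575 m.
|ω_rod| = r ω |cosθ| / √(L² − r² sin²θ) = 0.0674·183.4·0.19423/0.28575 = 8.4005 rad/s.

8.40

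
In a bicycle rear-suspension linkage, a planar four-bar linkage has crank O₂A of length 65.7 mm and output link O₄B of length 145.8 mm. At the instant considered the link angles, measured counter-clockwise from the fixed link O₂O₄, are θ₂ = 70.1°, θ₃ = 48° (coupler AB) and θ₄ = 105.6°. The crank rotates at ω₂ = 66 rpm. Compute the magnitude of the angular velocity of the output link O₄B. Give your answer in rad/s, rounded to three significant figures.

ω₂ = 6.912 rad/s (from 66 rpm).
Differentiating the loop-closure r₂e^{iθ₂}+r₃e^{iθ₃}=r₁+r₄e^{iθ₄} gives r₂ω₂e^{iθ₂}+r₃ω₃e^{iθ₃}=r₄ω₄e^{iθ₄}.
Eliminating the other unknown: ω₄ = r₂ω₂ sin(θ₂−θ₃) / [r₄ sin(θ₄−θ₃)].
Numerator sine = +0.37622; denominator sine = +0.84433.
Result = 0.0657·6.912·(+0.37622) / (0.1458·(+0.84433)) = +1.3878 rad/s; magnitude 1.3878 rad/s.

1.39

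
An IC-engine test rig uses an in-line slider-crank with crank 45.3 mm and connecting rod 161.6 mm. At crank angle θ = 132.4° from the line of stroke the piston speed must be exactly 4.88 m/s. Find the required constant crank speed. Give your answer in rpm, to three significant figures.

For an in-line slider-crank, |v_piston| = rω|sinθ|·[1 + r cosθ/√(L² − r² sin²θ)].
With r = 0.0453 m, L = 0.1616 m, θ = 132.4°: the bracketed kinematic factor |dx/dθ| = 0.026989 m.
ω = v/|dx/dθ| = 4.88/0.026989 = 180.82 rad/s.
N = 60ω/(2π) = 1726.7 rpm.

1730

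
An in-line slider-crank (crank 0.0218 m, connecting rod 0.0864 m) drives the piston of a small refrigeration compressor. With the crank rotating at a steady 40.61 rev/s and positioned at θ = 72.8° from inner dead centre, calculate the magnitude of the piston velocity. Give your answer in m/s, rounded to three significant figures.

5.72

ω = 2π·40.6 = 255.2 rad/s
For an in-line slider-crank, x = r cosθ + √(L² − r² sin²θ), so v = −rω sinθ·[1 + r cosθ/√(L² − r² sin²θ)].
With r = 0.0218 m, L = 0.0864 m, θ = 72.8°: √(L² − r² sin²θ) = 0.083853 m.
v = −0.0218·255.2·0.95528·[1 + 0.0218·0.29571/0.083853] = -5.7222 m/s.
|v| = 5.7222 m/s.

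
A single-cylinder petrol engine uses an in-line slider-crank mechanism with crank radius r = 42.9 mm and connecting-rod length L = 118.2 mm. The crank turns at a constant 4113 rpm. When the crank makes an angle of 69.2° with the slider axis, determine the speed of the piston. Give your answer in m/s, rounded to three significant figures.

ω = 2π·4113/60 = 430.7 rad/s
For an in-line slider-crank, x = r cosθ + √(L² − r² sin²θ), so v = −rω sinθ·[1 + r cosθ/√(L² − r² sin²θ)].
With r = 0.0429 m, L = 0.1182 m, θ = 69.2°: √(L² − r² sin²θ) = 0.11119 m.
v = −0.0429·430.7·0.93483·[1 + 0.0429·0.35511/0.11119] = -19.64 m/s.
|v| = 19.64 m/s.

19.6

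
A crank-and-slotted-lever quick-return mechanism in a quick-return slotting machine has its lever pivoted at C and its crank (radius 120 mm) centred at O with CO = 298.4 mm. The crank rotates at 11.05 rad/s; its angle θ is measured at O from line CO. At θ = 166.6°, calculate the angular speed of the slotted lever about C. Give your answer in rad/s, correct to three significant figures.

6.68

ω = 11.05 rad/s
Crank pin A relative to C: A = (d + r cosθ, r sinθ); lever angle φ = atan2(r sinθ, d + r cosθ).
Differentiating tanφ: φ̇ = rω(d cosθ + r)/(d² + r² + 2dr cosθ).
d² + r² + 2dr cosθ = |CA|² = 0.0337762 m²;  d cosθ + r = -0.17028 m.
|ω_lever| = |0.12·11.05·-0.17028| / 0.0337762 = 6.6848 rad/s.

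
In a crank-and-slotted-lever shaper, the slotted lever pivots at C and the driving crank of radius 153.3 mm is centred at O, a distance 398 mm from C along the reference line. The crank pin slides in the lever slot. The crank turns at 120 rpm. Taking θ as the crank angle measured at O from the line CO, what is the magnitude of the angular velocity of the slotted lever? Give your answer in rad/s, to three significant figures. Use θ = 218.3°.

ω = 12.57 rad/s (from 120 rpm).
Crank pin A relative to C: A = (d + r cosθ, r sinθ); lever angle φ = atan2(r sinθ, d + r cosθ).
Differentiating tanφ: φ̇ = rω(d cosθ + r)/(d² + r² + 2dr cosθ).
d² + r² + 2dr cosθ = |CA|² = 0.0861411 m²;  d cosθ + r = -0.15904 m.
|ω_lever| = |0.1533·12.57·-0.15904| / 0.0861411 = 3.5567 rad/s.

3.56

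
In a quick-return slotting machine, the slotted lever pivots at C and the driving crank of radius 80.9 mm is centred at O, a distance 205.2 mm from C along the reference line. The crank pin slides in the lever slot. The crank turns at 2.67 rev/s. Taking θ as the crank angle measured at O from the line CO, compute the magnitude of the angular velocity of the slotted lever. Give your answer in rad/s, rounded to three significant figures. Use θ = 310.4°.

4.14

ω = 16.78 rad/s (from 2.67 rev/s).
Crank pin A relative to C: A = (d + r cosθ, r sinθ); lever angle φ = atan2(r sinθ, d + r cosθ).
Differentiating tanφ: φ̇ = rω(d cosθ + r)/(d² + r² + 2dr cosθ).
d² + r² + 2dr cosθ = |CA|² = 0.0701703 m²;  d cosθ + r = +0.21389 m.
|ω_lever| = |0.0809·16.78·+0.21389| / 0.0701703 = 4.137 rad/s.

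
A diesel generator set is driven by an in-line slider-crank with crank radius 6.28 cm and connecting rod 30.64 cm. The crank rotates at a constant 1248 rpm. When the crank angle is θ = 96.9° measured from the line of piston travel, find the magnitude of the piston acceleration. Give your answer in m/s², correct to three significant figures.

ω = 2π·1248/60 = 130.7 rad/s
x(θ) = r cosθ + √(L² − r² sin²θ); with ω constant, a = ω²·d²x/dθ².
d²x/dθ² = −r cosθ − r²(cos2θ)/√u − r⁴ sin²2θ/(4u^{3/2}),  u = L² − r² sin²θ = 0.089994 m².
Substituting r = 0.0628 m, L = 0.3064 m, θ = 96.9°: d²x/dθ² = +0.020303 m.
a = ω²·d²x/dθ² = (130.7)²·(+0.020303) = +346.78 m/s²;  |a| = 346.78 m/s².

347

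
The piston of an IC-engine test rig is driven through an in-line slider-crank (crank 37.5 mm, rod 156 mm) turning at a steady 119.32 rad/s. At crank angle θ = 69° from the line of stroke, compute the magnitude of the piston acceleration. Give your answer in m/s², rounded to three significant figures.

94.4

ω = 119.3 rad/s
x(θ) = r cosθ + √(L² − r² sin²θ); with ω constant, a = ω²·d²x/dθ².
d²x/dθ² = −r cosθ − r²(cos2θ)/√u − r⁴ sin²2θ/(4u^{3/2}),  u = L² − r² sin²θ = 0.0231104 m².
Substituting r = 0.0375 m, L = 0.156 m, θ = 69°: d²x/dθ² = -0.0066274 m.
a = ω²·d²x/dθ² = (119.3)²·(-0.0066274) = -94.357 m/s²;  |a| = 94.357 m/s².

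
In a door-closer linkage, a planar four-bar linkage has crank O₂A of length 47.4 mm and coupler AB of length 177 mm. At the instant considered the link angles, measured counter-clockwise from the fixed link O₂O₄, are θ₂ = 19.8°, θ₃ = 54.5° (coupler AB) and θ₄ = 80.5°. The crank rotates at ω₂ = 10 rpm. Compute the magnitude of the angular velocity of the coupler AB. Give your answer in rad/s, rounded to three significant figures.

0.558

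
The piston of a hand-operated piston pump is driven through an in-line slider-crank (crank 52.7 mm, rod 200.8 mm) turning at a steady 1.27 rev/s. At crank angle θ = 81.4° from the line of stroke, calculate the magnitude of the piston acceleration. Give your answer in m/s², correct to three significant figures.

ω = 2π·1.27 = 7.98 rad/s
x(θ) = r cosθ + √(L² − r² sin²θ); with ω constant, a = ω²·d²x/dθ².
d²x/dθ² = −r cosθ − r²(cos2θ)/√u − r⁴ sin²2θ/(4u^{3/2}),  u = L² − r² sin²θ = 0.0376055 m².
Substituting r = 0.0527 m, L = 0.2008 m, θ = 81.4°: d²x/dθ² = +0.0057776 m.
a = ω²·d²x/dθ² = (7.98)²·(+0.0057776) = +0.36789 m/s²;  |a| = 0.36789 m/s².

0.368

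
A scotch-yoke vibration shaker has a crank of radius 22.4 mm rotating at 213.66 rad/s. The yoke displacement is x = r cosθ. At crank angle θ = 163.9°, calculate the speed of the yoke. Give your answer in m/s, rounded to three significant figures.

ω = 213.7 rad/s
x = r cosθ ⇒ ẋ = −rω sinθ.
|v| = rω|sinθ| = 0.0224·213.7·|sin 163.9°| = 1.3272 m/s.

1.33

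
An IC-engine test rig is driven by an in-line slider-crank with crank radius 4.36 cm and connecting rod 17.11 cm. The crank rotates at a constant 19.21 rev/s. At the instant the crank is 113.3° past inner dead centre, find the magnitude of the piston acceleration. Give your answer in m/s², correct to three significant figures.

364

ω = 2π·19.2 = 120.7 rad/s
x(θ) = r cosθ + √(L² − r² sin²θ); with ω constant, a = ω²·d²x/dθ².
d²x/dθ² = −r cosθ − r²(cos2θ)/√u − r⁴ sin²2θ/(4u^{3/2}),  u = L² − r² sin²θ = 0.0276717 m².
Substituting r = 0.0436 m, L = 0.1711 m, θ = 113.3°: d²x/dθ² = +0.024994 m.
a = ω²·d²x/dθ² = (120.7)²·(+0.024994) = +364.12 m/s²;  |a| = 364.12 m/s².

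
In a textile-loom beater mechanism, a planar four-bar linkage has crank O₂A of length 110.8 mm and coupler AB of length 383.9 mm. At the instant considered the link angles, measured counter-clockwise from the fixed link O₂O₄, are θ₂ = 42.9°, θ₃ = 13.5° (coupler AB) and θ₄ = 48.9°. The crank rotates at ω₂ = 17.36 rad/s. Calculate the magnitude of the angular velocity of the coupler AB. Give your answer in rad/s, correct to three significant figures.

ω₂ = 17.36 rad/s
Differentiating the loop-closure r₂e^{iθ₂}+r₃e^{iθ₃}=r₁+r₄e^{iθ₄} gives r₂ω₂e^{iθ₂}+r₃ω₃e^{iθ₃}=r₄ω₄e^{iθ₄}.
Eliminating the other unknown: ω₃ = r₂ω₂ sin(θ₄−θ₂) / [r₃ sin(θ₃−θ₄)].
Numerator sine = +0.10453; denominator sine = -0.57928.
Result = 0.1108·17.36·(+0.10453) / (0.3839·(-0.57928)) = -0.9041 rad/s; magnitude 0.9041 rad/s.

0.904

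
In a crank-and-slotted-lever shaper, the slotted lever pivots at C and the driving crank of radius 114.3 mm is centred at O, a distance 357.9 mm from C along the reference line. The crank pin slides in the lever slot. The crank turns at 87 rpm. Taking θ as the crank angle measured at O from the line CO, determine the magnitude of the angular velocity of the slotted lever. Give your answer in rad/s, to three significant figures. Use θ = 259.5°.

ω = 9.111 rad/s (from 87 rpm).
Crank pin A relative to C: A = (d + r cosθ, r sinθ); lever angle φ = atan2(r sinθ, d + r cosθ).
Differentiating tanφ: φ̇ = rω(d cosθ + r)/(d² + r² + 2dr cosθ).
d² + r² + 2dr cosθ = |CA|² = 0.126247 m²;  d cosθ + r = +0.049078 m.
|ω_lever| = |0.1143·9.111·+0.049078| / 0.126247 = 0.40482 rad/s.

0.405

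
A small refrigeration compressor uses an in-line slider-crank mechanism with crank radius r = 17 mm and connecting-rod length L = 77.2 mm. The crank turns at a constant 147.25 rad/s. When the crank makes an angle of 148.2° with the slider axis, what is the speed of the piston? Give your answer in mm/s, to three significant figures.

1070

ω = 147.2 rad/s
For an in-line slider-crank, x = r cosθ + √(L² − r² sin²θ), so v = −rω sinθ·[1 + r cosθ/√(L² − r² sin²θ)].
With r = 0.017 m, L = 0.0772 m, θ = 148.2°: √(L² − r² sin²θ) = 0.076678 m.
v = −0.017·147.2·0.52696·[1 + 0.017·-0.84989/0.076678] = -1.0705 m/s.
|v| = 1.0705 m/s = 1070.5 mm/s.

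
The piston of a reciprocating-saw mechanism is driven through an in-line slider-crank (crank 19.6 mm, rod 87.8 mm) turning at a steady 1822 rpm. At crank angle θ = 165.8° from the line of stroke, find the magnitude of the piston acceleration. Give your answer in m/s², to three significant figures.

ω = 2π·1822/60 = 190.8 rad/s
x(θ) = r cosθ + √(L² − r² sin²θ); with ω constant, a = ω²·d²x/dθ².
d²x/dθ² = −r cosθ − r²(cos2θ)/√u − r⁴ sin²2θ/(4u^{3/2}),  u = L² − r² sin²θ = 0.00768572 m².
Substituting r = 0.0196 m, L = 0.0878 m, θ = 165.8°: d²x/dθ² = +0.015134 m.
a = ω²·d²x/dθ² = (190.8)²·(+0.015134) = +550.95 m/s²;  |a| = 550.95 m/s².

551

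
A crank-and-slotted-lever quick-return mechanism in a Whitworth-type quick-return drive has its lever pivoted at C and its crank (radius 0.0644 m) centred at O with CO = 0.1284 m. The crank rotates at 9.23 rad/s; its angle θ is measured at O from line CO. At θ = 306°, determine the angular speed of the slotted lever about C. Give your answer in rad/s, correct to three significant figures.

2.74

ω = 9.23 rad/s
Crank pin A relative to C: A = (d + r cosθ, r sinθ); lever angle φ = atan2(r sinθ, d + r cosθ).
Differentiating tanφ: φ̇ = rω(d cosθ + r)/(d² + r² + 2dr cosθ).
d² + r² + 2dr cosθ = |CA|² = 0.0303547 m²;  d cosθ + r = +0.13987 m.
|ω_lever| = |0.0644·9.23·+0.13987| / 0.0303547 = 2.739 rad/s.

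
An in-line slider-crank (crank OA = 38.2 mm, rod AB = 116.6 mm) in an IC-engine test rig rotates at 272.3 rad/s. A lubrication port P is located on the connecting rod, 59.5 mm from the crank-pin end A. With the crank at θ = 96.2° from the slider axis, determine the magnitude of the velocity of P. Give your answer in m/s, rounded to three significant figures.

ω = 272.3 rad/s.  Crank-pin speed |V_A| = rω = 10.402 m/s, perpendicular to OA.
Rod angle: sinφ = −(r/L) sinθ ⇒ φ = -19.008°; ω_rod = −rω cosθ/√(L²−r²sin²θ) = +10.19 rad/s.
V_P = V_A + ω_rod × AP, with AP = 0.0595 m along the rod.
Components: V_Px = −rω sinθ − a·ω_rod·sinφ = -10.144 m/s;  V_Py = rω cosθ + a·ω_rod·cosφ = -0.55014 m/s.
|V_P| = √(V_Px² + V_Py²) = 10.158 m/s.

10.2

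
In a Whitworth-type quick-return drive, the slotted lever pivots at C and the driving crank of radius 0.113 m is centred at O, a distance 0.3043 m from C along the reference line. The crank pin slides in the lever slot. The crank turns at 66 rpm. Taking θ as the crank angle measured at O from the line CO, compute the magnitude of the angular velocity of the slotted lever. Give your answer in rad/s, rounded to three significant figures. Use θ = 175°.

ω = 6.912 rad/s (from 66 rpm).
Crank pin A relative to C: A = (d + r cosθ, r sinθ); lever angle φ = atan2(r sinθ, d + r cosθ).
Differentiating tanφ: φ̇ = rω(d cosθ + r)/(d² + r² + 2dr cosθ).
d² + r² + 2dr cosθ = |CA|² = 0.0368574 m²;  d cosθ + r = -0.19014 m.
|ω_lever| = |0.113·6.912·-0.19014| / 0.0368574 = 4.0291 rad/s.

4.03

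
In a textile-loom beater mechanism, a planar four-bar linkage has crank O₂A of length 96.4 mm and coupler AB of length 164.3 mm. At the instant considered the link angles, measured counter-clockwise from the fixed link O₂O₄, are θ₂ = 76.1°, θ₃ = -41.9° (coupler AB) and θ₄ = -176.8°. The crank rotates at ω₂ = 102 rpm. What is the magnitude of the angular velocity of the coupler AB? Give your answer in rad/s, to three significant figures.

8.46

ω₂ = 10.68 rad/s (from 102 rpm).
Differentiating the loop-closure r₂e^{iθ₂}+r₃e^{iθ₃}=r₁+r₄e^{iθ₄} gives r₂ω₂e^{iθ₂}+r₃ω₃e^{iθ₃}=r₄ω₄e^{iθ₄}.
Eliminating the other unknown: ω₃ = r₂ω₂ sin(θ₄−θ₂) / [r₃ sin(θ₃−θ₄)].
Numerator sine = +0.95579; denominator sine = +0.70834.
Result = 0.0964·10.68·(+0.95579) / (0.1643·(+0.70834)) = +8.4565 rad/s; magnitude 8.4565 rad/s.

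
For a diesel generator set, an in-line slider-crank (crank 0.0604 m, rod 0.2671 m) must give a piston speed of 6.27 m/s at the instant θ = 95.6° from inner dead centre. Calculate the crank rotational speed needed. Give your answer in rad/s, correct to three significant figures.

107

For an in-line slider-crank, |v_piston| = rω|sinθ|·[1 + r cosθ/√(L² − r² sin²θ)].
With r = 0.0604 m, L = 0.2671 m, θ = 95.6°: the bracketed kinematic factor |dx/dθ| = 0.05875 m.
ω = v/|dx/dθ| = 6.27/0.05875 = 106.72 rad/s.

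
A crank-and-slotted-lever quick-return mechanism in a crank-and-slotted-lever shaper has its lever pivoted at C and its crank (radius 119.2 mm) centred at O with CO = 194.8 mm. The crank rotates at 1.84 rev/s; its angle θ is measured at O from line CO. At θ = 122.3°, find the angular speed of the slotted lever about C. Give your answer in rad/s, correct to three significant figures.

ω = 11.56 rad/s (from 1.84 rev/s).
Crank pin A relative to C: A = (d + r cosθ, r sinθ); lever angle φ = atan2(r sinθ, d + r cosθ).
Differentiating tanφ: φ̇ = rω(d cosθ + r)/(d² + r² + 2dr cosθ).
d² + r² + 2dr cosθ = |CA|² = 0.0273402 m²;  d cosθ + r = +0.015108 m.
|ω_lever| = |0.1192·11.56·+0.015108| / 0.0273402 = 0.76152 rad/s.

0.762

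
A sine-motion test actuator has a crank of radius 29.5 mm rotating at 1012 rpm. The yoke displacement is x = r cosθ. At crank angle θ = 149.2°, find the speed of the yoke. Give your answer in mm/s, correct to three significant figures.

1600

ω = 106 rad/s (from 1012 rpm).
x = r cosθ ⇒ ẋ = −rω sinθ.
|v| = rω|sinθ| = 0.0295·106·|sin 149.2°| = 1.6008 m/s = 1600.8 mm/s.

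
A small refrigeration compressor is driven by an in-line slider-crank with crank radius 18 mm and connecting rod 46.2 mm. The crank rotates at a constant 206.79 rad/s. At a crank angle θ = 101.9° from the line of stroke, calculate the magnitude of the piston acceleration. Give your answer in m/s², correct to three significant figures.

ω = 206.8 rad/s
x(θ) = r cosθ + √(L² − r² sin²θ); with ω constant, a = ω²·d²x/dθ².
d²x/dθ² = −r cosθ − r²(cos2θ)/√u − r⁴ sin²2θ/(4u^{3/2}),  u = L² − r² sin²θ = 0.00182422 m².
Substituting r = 0.018 m, L = 0.0462 m, θ = 101.9°: d²x/dθ² = +0.010598 m.
a = ω²·d²x/dθ² = (206.8)²·(+0.010598) = +453.18 m/s²;  |a| = 453.18 m/s².

453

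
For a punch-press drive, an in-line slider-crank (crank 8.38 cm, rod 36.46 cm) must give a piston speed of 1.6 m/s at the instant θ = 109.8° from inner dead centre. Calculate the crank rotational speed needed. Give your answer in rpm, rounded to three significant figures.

For an in-line slider-crank, |v_piston| = rω|sinθ|·[1 + r cosθ/√(L² − r² sin²θ)].
With r = 0.0838 m, L = 0.3646 m, θ = 109.8°: the bracketed kinematic factor |dx/dθ| = 0.072558 m.
ω = v/|dx/dθ| = 1.6/0.072558 = 22.051 rad/s.
N = 60ω/(2π) = 210.57 rpm.

211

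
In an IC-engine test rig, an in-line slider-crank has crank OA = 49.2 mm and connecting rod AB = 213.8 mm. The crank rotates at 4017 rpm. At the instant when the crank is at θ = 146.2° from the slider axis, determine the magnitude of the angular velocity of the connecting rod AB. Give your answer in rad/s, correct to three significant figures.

ω = 420.7 rad/s (converted from 4017 rpm).
The rod makes angle φ with the slider axis where L sinφ = r sinθ; differentiating, L cosφ·φ̇ = r ω cosθ.
L cosφ = √(L² − r² sin²θ) = 0.21204 m.
|ω_rod| = r ω |cosθ| / √(L² − r² sin²θ) = 0.0492·420.7·0.83098/0.21204 = 81.109 rad/s.

81.1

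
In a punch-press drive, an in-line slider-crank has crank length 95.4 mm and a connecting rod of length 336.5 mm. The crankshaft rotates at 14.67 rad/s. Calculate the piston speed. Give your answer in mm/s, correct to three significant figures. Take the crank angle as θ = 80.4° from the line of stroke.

1450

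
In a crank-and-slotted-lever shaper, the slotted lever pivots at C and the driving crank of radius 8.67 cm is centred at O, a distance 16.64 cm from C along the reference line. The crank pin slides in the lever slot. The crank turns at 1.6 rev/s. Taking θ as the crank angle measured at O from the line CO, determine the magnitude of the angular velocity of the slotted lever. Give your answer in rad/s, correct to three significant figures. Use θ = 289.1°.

ω = 10.05 rad/s (from 1.6 rev/s).
Crank pin A relative to C: A = (d + r cosθ, r sinθ); lever angle φ = atan2(r sinθ, d + r cosθ).
Differentiating tanφ: φ̇ = rω(d cosθ + r)/(d² + r² + 2dr cosθ).
d² + r² + 2dr cosθ = |CA|² = 0.0446473 m²;  d cosθ + r = +0.14115 m.
|ω_lever| = |0.0867·10.05·+0.14115| / 0.0446473 = 2.7555 rad/s.

2.76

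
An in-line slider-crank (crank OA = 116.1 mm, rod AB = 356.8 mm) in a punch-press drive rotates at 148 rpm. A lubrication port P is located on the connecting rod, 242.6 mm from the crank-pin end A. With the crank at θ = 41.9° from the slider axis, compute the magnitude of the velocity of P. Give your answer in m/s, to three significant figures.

ω = 15.5 rad/s.  Crank-pin speed |V_A| = rω = 1.7994 m/s, perpendicular to OA.
Rod angle: sinφ = −(r/L) sinθ ⇒ φ = -12.551°; ω_rod = −rω cosθ/√(L²−r²sin²θ) = -3.8455 rad/s.
V_P = V_A + ω_rod × AP, with AP = 0.2426 m along the rod.
Components: V_Px = −rω sinθ − a·ω_rod·sinφ = -1.4044 m/s;  V_Py = rω cosθ + a·ω_rod·cosφ = +0.42867 m/s.
|V_P| = √(V_Px² + V_Py²) = 1.4684 m/s.

1.47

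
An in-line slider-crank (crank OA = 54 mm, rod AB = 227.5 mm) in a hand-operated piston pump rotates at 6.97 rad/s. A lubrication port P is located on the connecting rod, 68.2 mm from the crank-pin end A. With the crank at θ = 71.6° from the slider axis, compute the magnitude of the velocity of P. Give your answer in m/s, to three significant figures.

0.375

ω = 6.97 rad/s.  Crank-pin speed |V_A| = rω = 0.37638 m/s, perpendicular to OA.
Rod angle: sinφ = −(r/L) sinθ ⇒ φ = -13.016°; ω_rod = −rω cosθ/√(L²−r²sin²θ) = -0.53599 rad/s.
V_P = V_A + ω_rod × AP, with AP = 0.0682 m along the rod.
Components: V_Px = −rω sinθ − a·ω_rod·sinφ = -0.36537 m/s;  V_Py = rω cosθ + a·ω_rod·cosφ = +0.083189 m/s.
|V_P| = √(V_Px² + V_Py²) = 0.37472 m/s.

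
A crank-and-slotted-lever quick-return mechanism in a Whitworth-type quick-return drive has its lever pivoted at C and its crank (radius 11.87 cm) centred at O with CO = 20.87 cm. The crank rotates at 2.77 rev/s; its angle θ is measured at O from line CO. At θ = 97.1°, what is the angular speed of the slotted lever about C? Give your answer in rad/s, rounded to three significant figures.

3.73

ω = 17.4 rad/s (from 2.77 rev/s).
Crank pin A relative to C: A = (d + r cosθ, r sinθ); lever angle φ = atan2(r sinθ, d + r cosθ).
Differentiating tanφ: φ̇ = rω(d cosθ + r)/(d² + r² + 2dr cosθ).
d² + r² + 2dr cosθ = |CA|² = 0.0515215 m²;  d cosθ + r = +0.092904 m.
|ω_lever| = |0.1187·17.4·+0.092904| / 0.0515215 = 3.7253 rad/s.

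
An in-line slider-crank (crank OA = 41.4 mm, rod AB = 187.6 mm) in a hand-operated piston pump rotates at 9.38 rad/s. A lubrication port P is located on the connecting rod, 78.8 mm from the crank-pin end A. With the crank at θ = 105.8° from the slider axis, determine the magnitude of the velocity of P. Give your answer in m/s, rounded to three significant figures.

0.369

ω = 9.38 rad/s.  Crank-pin speed |V_A| = rω = 0.38833 m/s, perpendicular to OA.
Rod angle: sinφ = −(r/L) sinθ ⇒ φ = -12.260°; ω_rod = −rω cosθ/√(L²−r²sin²θ) = +0.57677 rad/s.
V_P = V_A + ω_rod × AP, with AP = 0.0788 m along the rod.
Components: V_Px = −rω sinθ − a·ω_rod·sinφ = -0.36401 m/s;  V_Py = rω cosθ + a·ω_rod·cosφ = -0.061322 m/s.
|V_P| = √(V_Px² + V_Py²) = 0.36914 m/s.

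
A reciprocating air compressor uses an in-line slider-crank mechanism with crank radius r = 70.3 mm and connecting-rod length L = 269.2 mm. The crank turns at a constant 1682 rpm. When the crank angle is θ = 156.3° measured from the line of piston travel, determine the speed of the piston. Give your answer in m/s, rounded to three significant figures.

3.78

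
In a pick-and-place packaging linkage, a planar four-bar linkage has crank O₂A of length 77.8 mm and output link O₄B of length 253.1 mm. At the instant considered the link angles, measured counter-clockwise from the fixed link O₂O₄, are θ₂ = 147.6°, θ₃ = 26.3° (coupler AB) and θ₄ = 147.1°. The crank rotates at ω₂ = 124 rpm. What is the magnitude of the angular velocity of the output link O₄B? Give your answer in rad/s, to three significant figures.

ω₂ = 12.99 rad/s (from 124 rpm).
Differentiating the loop-closure r₂e^{iθ₂}+r₃e^{iθ₃}=r₁+r₄e^{iθ₄} gives r₂ω₂e^{iθ₂}+r₃ω₃e^{iθ₃}=r₄ω₄e^{iθ₄}.
Eliminating the other unknown: ω₄ = r₂ω₂ sin(θ₂−θ₃) / [r₄ sin(θ₄−θ₃)].
Numerator sine = +0.85446; denominator sine = +0.85896.
Result = 0.0778·12.99·(+0.85446) / (0.2531·(+0.85896)) = +3.9706 rad/s; magnitude 3.9706 rad/s.

3.97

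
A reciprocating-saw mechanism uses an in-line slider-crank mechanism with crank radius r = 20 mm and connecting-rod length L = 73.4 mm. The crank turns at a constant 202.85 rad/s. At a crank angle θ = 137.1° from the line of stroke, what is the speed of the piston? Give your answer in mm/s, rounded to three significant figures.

ω = 202.8 rad/s
For an in-line slider-crank, x = r cosθ + √(L² − r² sin²θ), so v = −rω sinθ·[1 + r cosθ/√(L² − r² sin²θ)].
With r = 0.02 m, L = 0.0734 m, θ = 137.1°: √(L² − r² sin²θ) = 0.072126 m.
v = −0.02·202.8·0.68072·[1 + 0.02·-0.73254/0.072126] = -2.2007 m/s.
|v| = 2.2007 m/s = 2200.7 mm/s.

2200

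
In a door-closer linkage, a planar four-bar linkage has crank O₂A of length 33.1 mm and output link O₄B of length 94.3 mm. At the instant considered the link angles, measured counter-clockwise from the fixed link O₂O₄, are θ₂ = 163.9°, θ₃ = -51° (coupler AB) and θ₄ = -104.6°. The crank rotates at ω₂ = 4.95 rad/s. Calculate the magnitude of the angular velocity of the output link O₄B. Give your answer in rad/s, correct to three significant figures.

1.24

ω₂ = 4.95 rad/s
Differentiating the loop-closure r₂e^{iθ₂}+r₃e^{iθ₃}=r₁+r₄e^{iθ₄} gives r₂ω₂e^{iθ₂}+r₃ω₃e^{iθ₃}=r₄ω₄e^{iθ₄}.
Eliminating the other unknown: ω₄ = r₂ω₂ sin(θ₂−θ₃) / [r₄ sin(θ₄−θ₃)].
Numerator sine = -0.57215; denominator sine = -0.80489.
Result = 0.0331·4.95·(-0.57215) / (0.0943·(-0.80489)) = +1.2351 rad/s; magnitude 1.2351 rad/s.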